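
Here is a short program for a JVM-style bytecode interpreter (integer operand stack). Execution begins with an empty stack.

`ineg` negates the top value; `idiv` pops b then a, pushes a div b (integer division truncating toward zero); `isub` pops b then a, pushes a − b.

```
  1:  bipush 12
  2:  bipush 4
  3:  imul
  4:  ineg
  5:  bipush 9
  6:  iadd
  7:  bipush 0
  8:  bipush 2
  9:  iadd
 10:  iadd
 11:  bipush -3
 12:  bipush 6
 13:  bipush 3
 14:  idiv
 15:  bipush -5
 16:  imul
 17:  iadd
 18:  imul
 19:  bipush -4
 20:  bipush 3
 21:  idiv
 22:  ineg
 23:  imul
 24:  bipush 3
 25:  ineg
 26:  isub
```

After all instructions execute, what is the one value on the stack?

bipush 12 : [12]
bipush 4  : [12, 4]
imul      : [48]
ineg      : [-48]
bipush 9  : [-48, 9]
iadd      : [-39]
bipush 0  : [-39, 0]
bipush 2  : [-39, 0, 2]
iadd      : [-39, 2]
iadd      : [-37]
bipush -3 : [-37, -3]
bipush 6  : [-37, -3, 6]
bipush 3  : [-37, -3, 6, 3]
idiv      : [-37, -3, 2]
bipush -5 : [-37, -3, 2, -5]
imul      : [-37, -3, -10]
iadd      : [-37, -13]
imul      : [481]
bipush -4 : [481, -4]
bipush 3  : [481, -4, 3]
idiv      : [481, -1]
ineg      : [481, 1]
imul      : [481]
bipush 3  : [481, 3]
ineg      : [481, -3]
isub      : [484]

484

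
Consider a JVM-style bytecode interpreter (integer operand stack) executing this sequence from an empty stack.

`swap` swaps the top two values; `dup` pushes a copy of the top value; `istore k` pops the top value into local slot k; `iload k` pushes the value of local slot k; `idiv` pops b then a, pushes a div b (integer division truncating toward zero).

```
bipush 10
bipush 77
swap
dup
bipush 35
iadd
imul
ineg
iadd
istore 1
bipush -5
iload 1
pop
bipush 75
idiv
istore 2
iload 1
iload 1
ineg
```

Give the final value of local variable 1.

-373

bipush 10  10
bipush 77  10 77
swap       77 10
dup        77 10 10
bipush 35  77 10 10 35
iadd       77 10 45
imul       77 450
ineg       77 -450
iadd       -373
istore 1   (empty)
bipush -5  -5
iload 1    -5 -373
pop        -5
bipush 75  -5 75
idiv       0
istore 2   (empty)
iload 1    -373
iload 1    -373 -373
ineg       -373 373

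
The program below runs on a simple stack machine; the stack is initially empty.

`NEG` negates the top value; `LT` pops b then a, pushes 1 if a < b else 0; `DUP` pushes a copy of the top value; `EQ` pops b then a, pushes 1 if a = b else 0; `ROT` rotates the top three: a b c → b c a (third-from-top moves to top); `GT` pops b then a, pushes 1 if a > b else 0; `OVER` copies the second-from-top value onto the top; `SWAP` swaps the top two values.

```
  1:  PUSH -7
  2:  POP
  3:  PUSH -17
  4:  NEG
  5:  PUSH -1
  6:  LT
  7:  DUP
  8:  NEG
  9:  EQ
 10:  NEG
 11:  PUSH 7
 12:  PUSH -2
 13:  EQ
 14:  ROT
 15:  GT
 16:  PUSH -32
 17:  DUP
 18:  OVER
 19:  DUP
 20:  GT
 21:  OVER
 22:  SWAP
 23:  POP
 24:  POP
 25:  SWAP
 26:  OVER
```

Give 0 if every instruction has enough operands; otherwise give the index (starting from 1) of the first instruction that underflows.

PUSH -7  → -7
POP      → (empty)
PUSH -17 → -17
NEG      → 17
PUSH -1  → 17 -1
LT       → 0
DUP      → 0 0
NEG      → 0 0
EQ       → 1
NEG      → -1
PUSH 7   → -1 7
PUSH -2  → -1 7 -2
EQ       → -1 0
ROT  — needs 3 operands, stack has 2 → underflow

14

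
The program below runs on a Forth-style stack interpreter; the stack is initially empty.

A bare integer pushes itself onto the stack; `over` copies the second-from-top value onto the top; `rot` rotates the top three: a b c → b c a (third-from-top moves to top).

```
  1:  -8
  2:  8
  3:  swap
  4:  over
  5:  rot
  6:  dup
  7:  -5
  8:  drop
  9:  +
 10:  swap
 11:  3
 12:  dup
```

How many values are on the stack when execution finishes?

5

-8   → [-8]
8    → [-8, 8]
swap → [8, -8]
over → [8, -8, 8]
rot  → [-8, 8, 8]
dup  → [-8, 8, 8, 8]
-5   → [-8, 8, 8, 8, -5]
drop → [-8, 8, 8, 8]
+    → [-8, 8, 16]
swap → [-8, 16, 8]
3    → [-8, 16, 8, 3]
dup  → [-8, 16, 8, 3, 3]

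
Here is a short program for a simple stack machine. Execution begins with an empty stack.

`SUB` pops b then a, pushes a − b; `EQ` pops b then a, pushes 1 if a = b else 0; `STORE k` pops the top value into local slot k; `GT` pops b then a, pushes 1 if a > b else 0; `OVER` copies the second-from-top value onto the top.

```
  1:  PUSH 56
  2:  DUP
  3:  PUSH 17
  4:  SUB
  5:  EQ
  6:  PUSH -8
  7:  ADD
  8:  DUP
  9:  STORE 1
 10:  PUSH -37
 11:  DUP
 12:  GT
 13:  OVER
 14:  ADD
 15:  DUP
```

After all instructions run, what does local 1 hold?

-8

PUSH 56  -> [56]
DUP      -> [56, 56]
PUSH 17  -> [56, 56, 17]
SUB      -> [56, 39]
EQ       -> [0]
PUSH -8  -> [0, -8]
ADD      -> [-8]
DUP      -> [-8, -8]
STORE 1  -> [-8]
PUSH -37 -> [-8, -37]
DUP      -> [-8, -37, -37]
GT       -> [-8, 0]
OVER     -> [-8, 0, -8]
ADD      -> [-8, -8]
DUP      -> [-8, -8, -8]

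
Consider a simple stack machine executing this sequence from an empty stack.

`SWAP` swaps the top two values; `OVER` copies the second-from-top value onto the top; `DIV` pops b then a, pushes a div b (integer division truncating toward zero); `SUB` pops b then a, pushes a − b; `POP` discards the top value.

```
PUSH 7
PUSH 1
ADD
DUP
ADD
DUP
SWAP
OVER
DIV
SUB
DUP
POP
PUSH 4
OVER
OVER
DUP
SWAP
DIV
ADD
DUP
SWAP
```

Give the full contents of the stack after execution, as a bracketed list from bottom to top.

PUSH 7 : [7]
PUSH 1 : [7, 1]
ADD    : [8]
DUP    : [8, 8]
ADD    : [16]
DUP    : [16, 16]
SWAP   : [16, 16]
OVER   : [16, 16, 16]
DIV    : [16, 1]
SUB    : [15]
DUP    : [15, 15]
POP    : [15]
PUSH 4 : [15, 4]
OVER   : [15, 4, 15]
OVER   : [15, 4, 15, 4]
DUP    : [15, 4, 15, 4, 4]
SWAP   : [15, 4, 15, 4, 4]
DIV    : [15, 4, 15, 1]
ADD    : [15, 4, 16]
DUP    : [15, 4, 16, 16]
SWAP   : [15, 4, 16, 16]

[15, 4, 16, 16]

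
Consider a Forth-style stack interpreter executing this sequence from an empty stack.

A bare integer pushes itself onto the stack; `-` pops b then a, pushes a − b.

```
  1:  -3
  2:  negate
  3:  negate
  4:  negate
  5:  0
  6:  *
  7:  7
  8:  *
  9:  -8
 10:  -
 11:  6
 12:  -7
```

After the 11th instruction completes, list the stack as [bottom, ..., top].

-3      [-3]
negate  [3]
negate  [-3]
negate  [3]
0       [3, 0]
*       [0]
7       [0, 7]
*       [0]
-8      [0, -8]
-       [8]
6       [8, 6]

[8, 6]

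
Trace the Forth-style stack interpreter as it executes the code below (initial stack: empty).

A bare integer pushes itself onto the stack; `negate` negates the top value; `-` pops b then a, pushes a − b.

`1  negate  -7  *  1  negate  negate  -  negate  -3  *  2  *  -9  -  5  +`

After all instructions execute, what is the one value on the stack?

1      → 1
negate → -1
-7     → -1 -7
*      → 7
1      → 7 1
negate → 7 -1
negate → 7 1
-      → 6
negate → -6
-3     → -6 -3
*      → 18
2      → 18 2
*      → 36
-9     → 36 -9
-      → 45
5      → 45 5
+      → 50

50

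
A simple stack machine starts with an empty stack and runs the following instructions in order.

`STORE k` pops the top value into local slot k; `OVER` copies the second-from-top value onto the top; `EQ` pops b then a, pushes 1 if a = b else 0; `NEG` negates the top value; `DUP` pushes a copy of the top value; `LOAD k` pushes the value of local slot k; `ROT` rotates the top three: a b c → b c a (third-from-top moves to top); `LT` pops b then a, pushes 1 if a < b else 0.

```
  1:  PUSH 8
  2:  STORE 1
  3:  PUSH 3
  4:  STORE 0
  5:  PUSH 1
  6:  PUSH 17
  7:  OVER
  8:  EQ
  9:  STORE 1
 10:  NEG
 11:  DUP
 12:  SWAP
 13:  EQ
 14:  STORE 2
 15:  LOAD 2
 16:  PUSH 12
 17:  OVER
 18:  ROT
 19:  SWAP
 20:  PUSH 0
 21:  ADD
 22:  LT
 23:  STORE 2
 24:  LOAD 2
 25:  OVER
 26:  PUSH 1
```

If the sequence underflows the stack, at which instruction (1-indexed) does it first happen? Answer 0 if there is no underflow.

0

PUSH 8  -> [8]
STORE 1 -> []
PUSH 3  -> [3]
STORE 0 -> []
PUSH 1  -> [1]
PUSH 17 -> [1, 17]
OVER    -> [1, 17, 1]
EQ      -> [1, 0]
STORE 1 -> [1]
NEG     -> [-1]
DUP     -> [-1, -1]
SWAP    -> [-1, -1]
EQ      -> [1]
STORE 2 -> []
LOAD 2  -> [1]
PUSH 12 -> [1, 12]
OVER    -> [1, 12, 1]
ROT     -> [12, 1, 1]
SWAP    -> [12, 1, 1]
PUSH 0  -> [12, 1, 1, 0]
ADD     -> [12, 1, 1]
LT      -> [12, 0]
STORE 2 -> [12]
LOAD 2  -> [12, 0]
OVER    -> [12, 0, 12]
PUSH 1  -> [12, 0, 12, 1]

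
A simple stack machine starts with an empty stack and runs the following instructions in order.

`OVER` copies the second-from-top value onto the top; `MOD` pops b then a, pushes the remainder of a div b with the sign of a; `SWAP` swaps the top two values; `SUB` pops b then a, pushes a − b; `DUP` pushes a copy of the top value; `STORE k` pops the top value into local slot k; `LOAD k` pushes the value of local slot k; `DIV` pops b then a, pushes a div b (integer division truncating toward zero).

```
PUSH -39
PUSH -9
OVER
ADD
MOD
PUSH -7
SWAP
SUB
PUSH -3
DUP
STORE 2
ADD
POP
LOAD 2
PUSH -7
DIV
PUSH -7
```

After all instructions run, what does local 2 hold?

PUSH -39  -39
PUSH -9   -39 -9
OVER      -39 -9 -39
ADD       -39 -48
MOD       -39
PUSH -7   -39 -7
SWAP      -7 -39
SUB       32
PUSH -3   32 -3
DUP       32 -3 -3
STORE 2   32 -3
ADD       29
POP       (empty)
LOAD 2    -3
PUSH -7   -3 -7
DIV       0
PUSH -7   0 -7

-3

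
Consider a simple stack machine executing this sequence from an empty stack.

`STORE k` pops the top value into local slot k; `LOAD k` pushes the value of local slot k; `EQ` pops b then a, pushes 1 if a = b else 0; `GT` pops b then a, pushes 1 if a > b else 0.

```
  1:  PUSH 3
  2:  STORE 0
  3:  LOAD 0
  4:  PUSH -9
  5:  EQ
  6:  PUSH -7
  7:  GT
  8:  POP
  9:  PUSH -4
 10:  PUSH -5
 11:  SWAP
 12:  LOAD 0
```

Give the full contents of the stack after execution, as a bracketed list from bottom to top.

[-5, -4, 3]

PUSH 3  → [3]
STORE 0 → []
LOAD 0  → [3]
PUSH -9 → [3, -9]
EQ      → [0]
PUSH -7 → [0, -7]
GT      → [1]
POP     → []
PUSH -4 → [-4]
PUSH -5 → [-4, -5]
SWAP    → [-5, -4]
LOAD 0  → [-5, -4, 3]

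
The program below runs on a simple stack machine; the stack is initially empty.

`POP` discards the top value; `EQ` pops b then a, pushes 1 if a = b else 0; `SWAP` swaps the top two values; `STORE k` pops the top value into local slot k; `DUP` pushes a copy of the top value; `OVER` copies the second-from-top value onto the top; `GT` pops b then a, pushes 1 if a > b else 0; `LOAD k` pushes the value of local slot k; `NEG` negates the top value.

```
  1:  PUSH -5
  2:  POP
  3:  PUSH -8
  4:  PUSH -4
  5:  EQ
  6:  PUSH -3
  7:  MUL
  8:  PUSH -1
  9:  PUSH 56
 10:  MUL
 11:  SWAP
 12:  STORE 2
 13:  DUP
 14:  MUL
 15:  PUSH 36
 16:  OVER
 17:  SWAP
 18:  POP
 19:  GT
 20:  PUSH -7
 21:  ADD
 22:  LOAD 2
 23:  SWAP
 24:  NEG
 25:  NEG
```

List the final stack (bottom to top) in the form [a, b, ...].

PUSH -5  [-5]
POP      []
PUSH -8  [-8]
PUSH -4  [-8, -4]
EQ       [0]
PUSH -3  [0, -3]
MUL      [0]
PUSH -1  [0, -1]
PUSH 56  [0, -1, 56]
MUL      [0, -56]
SWAP     [-56, 0]
STORE 2  [-56]
DUP      [-56, -56]
MUL      [3136]
PUSH 36  [3136, 36]
OVER     [3136, 36, 3136]
SWAP     [3136, 3136, 36]
POP      [3136, 3136]
GT       [0]
PUSH -7  [0, -7]
ADD      [-7]
LOAD 2   [-7, 0]
SWAP     [0, -7]
NEG      [0, 7]
NEG      [0, -7]

[0, -7]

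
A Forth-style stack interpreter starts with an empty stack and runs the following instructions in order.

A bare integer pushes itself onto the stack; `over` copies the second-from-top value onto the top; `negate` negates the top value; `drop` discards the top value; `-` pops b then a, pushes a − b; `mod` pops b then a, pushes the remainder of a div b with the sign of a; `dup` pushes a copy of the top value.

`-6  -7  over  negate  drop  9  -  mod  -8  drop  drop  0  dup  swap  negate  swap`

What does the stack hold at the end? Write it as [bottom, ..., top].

[0, 0]

-6     → [-6]
-7     → [-6, -7]
over   → [-6, -7, -6]
negate → [-6, -7, 6]
drop   → [-6, -7]
9      → [-6, -7, 9]
-      → [-6, -16]
mod    → [-6]
-8     → [-6, -8]
drop   → [-6]
drop   → []
0      → [0]
dup    → [0, 0]
swap   → [0, 0]
negate → [0, 0]
swap   → [0, 0]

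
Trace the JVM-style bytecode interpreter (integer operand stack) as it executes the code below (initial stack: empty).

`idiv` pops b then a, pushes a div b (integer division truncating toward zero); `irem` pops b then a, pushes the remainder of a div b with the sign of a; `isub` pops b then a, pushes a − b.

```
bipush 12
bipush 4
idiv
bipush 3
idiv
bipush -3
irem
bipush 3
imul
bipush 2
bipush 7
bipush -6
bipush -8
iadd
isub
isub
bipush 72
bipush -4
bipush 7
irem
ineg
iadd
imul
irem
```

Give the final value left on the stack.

3

bipush 12 : 12
bipush 4  : 12 4
idiv      : 3
bipush 3  : 3 3
idiv      : 1
bipush -3 : 1 -3
irem      : 1
bipush 3  : 1 3
imul      : 3
bipush 2  : 3 2
bipush 7  : 3 2 7
bipush -6 : 3 2 7 -6
bipush -8 : 3 2 7 -6 -8
iadd      : 3 2 7 -14
isub      : 3 2 21
isub      : 3 -19
bipush 72 : 3 -19 72
bipush -4 : 3 -19 72 -4
bipush 7  : 3 -19 72 -4 7
irem      : 3 -19 72 -4
ineg      : 3 -19 72 4
iadd      : 3 -19 76
imul      : 3 -1444
irem      : 3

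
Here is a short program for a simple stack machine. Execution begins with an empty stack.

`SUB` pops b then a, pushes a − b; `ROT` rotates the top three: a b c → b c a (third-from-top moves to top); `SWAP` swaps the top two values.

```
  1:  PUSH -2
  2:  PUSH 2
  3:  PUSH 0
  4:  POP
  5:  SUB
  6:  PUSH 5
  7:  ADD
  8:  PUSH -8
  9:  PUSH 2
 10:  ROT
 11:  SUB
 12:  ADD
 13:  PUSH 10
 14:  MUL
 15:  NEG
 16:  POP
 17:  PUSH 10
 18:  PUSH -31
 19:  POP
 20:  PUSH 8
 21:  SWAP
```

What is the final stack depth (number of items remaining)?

2

PUSH -2  : -2
PUSH 2   : -2 2
PUSH 0   : -2 2 0
POP      : -2 2
SUB      : -4
PUSH 5   : -4 5
ADD      : 1
PUSH -8  : 1 -8
PUSH 2   : 1 -8 2
ROT      : -8 2 1
SUB      : -8 1
ADD      : -7
PUSH 10  : -7 10
MUL      : -70
NEG      : 70
POP      : (empty)
PUSH 10  : 10
PUSH -31 : 10 -31
POP      : 10
PUSH 8   : 10 8
SWAP     : 8 10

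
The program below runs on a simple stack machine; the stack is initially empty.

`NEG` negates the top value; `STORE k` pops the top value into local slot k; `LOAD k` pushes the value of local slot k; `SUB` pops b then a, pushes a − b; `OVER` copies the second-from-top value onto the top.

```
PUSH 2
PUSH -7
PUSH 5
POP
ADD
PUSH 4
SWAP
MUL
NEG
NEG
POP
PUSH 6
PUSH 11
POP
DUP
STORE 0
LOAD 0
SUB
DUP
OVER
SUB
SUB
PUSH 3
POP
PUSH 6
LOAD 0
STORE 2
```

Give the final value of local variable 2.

6

PUSH 2  : [2]
PUSH -7 : [2, -7]
PUSH 5  : [2, -7, 5]
POP     : [2, -7]
ADD     : [-5]
PUSH 4  : [-5, 4]
SWAP    : [4, -5]
MUL     : [-20]
NEG     : [20]
NEG     : [-20]
POP     : []
PUSH 6  : [6]
PUSH 11 : [6, 11]
POP     : [6]
DUP     : [6, 6]
STORE 0 : [6]
LOAD 0  : [6, 6]
SUB     : [0]
DUP     : [0, 0]
OVER    : [0, 0, 0]
SUB     : [0, 0]
SUB     : [0]
PUSH 3  : [0, 3]
POP     : [0]
PUSH 6  : [0, 6]
LOAD 0  : [0, 6, 6]
STORE 2 : [0, 6]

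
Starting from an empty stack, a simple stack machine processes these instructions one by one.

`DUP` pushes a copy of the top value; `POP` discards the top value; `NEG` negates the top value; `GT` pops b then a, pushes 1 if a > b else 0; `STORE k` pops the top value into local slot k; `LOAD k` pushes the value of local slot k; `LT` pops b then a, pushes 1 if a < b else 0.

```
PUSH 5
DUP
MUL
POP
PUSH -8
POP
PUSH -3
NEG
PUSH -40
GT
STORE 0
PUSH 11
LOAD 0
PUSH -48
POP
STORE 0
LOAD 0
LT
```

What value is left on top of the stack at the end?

0

PUSH 5   : 5
DUP      : 5 5
MUL      : 25
POP      : (empty)
PUSH -8  : -8
POP      : (empty)
PUSH -3  : -3
NEG      : 3
PUSH -40 : 3 -40
GT       : 1
STORE 0  : (empty)
PUSH 11  : 11
LOAD 0   : 11 1
PUSH -48 : 11 1 -48
POP      : 11 1
STORE 0  : 11
LOAD 0   : 11 1
LT       : 0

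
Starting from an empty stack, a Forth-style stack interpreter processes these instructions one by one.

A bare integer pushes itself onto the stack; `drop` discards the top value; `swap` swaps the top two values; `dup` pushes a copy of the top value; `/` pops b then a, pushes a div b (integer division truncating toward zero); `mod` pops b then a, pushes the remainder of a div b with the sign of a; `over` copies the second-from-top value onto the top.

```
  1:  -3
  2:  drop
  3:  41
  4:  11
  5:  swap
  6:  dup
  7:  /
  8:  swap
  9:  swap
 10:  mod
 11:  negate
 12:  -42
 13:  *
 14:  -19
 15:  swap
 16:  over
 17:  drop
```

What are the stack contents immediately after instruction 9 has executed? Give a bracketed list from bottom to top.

-3   : [-3]
drop : []
41   : [41]
11   : [41, 11]
swap : [11, 41]
dup  : [11, 41, 41]
/    : [11, 1]
swap : [1, 11]
swap : [11, 1]

[11, 1]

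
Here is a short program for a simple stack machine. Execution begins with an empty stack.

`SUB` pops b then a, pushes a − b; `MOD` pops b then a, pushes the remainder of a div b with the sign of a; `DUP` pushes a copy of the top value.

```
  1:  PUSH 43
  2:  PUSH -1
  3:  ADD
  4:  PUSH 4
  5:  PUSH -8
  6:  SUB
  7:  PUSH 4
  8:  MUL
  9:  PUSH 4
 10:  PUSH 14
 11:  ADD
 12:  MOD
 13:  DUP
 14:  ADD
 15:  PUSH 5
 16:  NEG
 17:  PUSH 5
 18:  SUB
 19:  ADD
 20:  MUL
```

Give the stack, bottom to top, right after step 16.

PUSH 43 -> [43]
PUSH -1 -> [43, -1]
ADD     -> [42]
PUSH 4  -> [42, 4]
PUSH -8 -> [42, 4, -8]
SUB     -> [42, 12]
PUSH 4  -> [42, 12, 4]
MUL     -> [42, 48]
PUSH 4  -> [42, 48, 4]
PUSH 14 -> [42, 48, 4, 14]
ADD     -> [42, 48, 18]
MOD     -> [42, 12]
DUP     -> [42, 12, 12]
ADD     -> [42, 24]
PUSH 5  -> [42, 24, 5]
NEG     -> [42, 24, -5]

[42, 24, -5]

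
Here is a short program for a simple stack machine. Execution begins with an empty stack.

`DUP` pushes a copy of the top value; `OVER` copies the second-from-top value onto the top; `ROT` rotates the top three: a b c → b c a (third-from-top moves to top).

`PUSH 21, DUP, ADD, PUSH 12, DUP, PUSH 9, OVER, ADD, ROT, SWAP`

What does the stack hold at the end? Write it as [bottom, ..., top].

[42, 12, 12, 21]

PUSH 21 -> 21
DUP     -> 21 21
ADD     -> 42
PUSH 12 -> 42 12
DUP     -> 42 12 12
PUSH 9  -> 42 12 12 9
OVER    -> 42 12 12 9 12
ADD     -> 42 12 12 21
ROT     -> 42 12 21 12
SWAP    -> 42 12 12 21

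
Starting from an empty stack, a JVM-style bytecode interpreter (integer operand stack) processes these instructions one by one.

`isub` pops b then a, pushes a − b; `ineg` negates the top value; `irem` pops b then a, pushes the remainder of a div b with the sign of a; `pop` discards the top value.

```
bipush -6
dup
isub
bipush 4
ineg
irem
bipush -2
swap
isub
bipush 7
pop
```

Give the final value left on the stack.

bipush -6 -> [-6]
dup       -> [-6, -6]
isub      -> [0]
bipush 4  -> [0, 4]
ineg      -> [0, -4]
irem      -> [0]
bipush -2 -> [0, -2]
swap      -> [-2, 0]
isub      -> [-2]
bipush 7  -> [-2, 7]
pop       -> [-2]

-2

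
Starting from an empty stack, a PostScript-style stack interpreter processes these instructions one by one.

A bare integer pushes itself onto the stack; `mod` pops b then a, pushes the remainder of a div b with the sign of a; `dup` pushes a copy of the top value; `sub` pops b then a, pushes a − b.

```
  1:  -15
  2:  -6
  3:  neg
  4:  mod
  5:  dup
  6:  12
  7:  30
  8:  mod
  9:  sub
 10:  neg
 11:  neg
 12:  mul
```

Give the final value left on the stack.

45

-15 : -15
-6  : -15 -6
neg : -15 6
mod : -3
dup : -3 -3
12  : -3 -3 12
30  : -3 -3 12 30
mod : -3 -3 12
sub : -3 -15
neg : -3 15
neg : -3 -15
mul : 45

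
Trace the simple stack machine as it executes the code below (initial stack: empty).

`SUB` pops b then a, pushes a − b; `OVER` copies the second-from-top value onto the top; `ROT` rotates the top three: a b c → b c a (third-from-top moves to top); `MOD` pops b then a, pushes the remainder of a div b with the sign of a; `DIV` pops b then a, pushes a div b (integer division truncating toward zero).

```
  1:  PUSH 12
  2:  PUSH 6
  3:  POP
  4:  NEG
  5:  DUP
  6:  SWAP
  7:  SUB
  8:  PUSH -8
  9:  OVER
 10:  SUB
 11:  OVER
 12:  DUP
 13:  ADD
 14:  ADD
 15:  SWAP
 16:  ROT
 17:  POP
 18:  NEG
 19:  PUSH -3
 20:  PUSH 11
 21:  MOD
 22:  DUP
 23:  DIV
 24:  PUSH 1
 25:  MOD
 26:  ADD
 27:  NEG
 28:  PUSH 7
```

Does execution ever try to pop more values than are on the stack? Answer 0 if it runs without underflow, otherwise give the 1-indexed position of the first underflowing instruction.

16

PUSH 12 → [12]
PUSH 6  → [12, 6]
POP     → [12]
NEG     → [-12]
DUP     → [-12, -12]
SWAP    → [-12, -12]
SUB     → [0]
PUSH -8 → [0, -8]
OVER    → [0, -8, 0]
SUB     → [0, -8]
OVER    → [0, -8, 0]
DUP     → [0, -8, 0, 0]
ADD     → [0, -8, 0]
ADD     → [0, -8]
SWAP    → [-8, 0]
ROT  — needs 3 operands, stack has 2 → underflow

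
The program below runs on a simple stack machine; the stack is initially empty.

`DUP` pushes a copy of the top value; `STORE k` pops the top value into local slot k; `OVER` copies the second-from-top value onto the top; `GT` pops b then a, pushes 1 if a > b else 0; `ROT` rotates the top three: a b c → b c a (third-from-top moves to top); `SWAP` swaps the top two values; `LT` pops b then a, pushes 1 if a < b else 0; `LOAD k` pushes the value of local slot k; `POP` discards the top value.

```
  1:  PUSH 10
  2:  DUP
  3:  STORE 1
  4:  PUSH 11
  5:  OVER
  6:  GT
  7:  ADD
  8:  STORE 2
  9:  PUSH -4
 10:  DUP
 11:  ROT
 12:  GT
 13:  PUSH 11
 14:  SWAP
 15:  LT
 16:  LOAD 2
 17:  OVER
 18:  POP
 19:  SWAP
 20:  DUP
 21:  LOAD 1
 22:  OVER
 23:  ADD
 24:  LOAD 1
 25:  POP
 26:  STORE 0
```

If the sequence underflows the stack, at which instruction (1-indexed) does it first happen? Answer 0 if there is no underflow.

PUSH 10 -> [10]
DUP     -> [10, 10]
STORE 1 -> [10]
PUSH 11 -> [10, 11]
OVER    -> [10, 11, 10]
GT      -> [10, 1]
ADD     -> [11]
STORE 2 -> []
PUSH -4 -> [-4]
DUP     -> [-4, -4]
ROT  — needs 3 operands, stack has 2 → underflow

11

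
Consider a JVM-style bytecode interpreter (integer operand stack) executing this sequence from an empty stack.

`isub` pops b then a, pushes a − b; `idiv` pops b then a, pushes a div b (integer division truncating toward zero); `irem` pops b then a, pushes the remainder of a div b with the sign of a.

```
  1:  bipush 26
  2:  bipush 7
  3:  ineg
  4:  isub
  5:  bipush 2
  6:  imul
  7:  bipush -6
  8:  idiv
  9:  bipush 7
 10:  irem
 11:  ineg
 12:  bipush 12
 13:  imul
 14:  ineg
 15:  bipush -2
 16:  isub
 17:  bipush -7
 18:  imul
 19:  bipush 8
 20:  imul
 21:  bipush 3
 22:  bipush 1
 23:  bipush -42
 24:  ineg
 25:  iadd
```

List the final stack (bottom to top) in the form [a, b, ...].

[2576, 3, 43]

bipush 26  -> 26
bipush 7   -> 26 7
ineg       -> 26 -7
isub       -> 33
bipush 2   -> 33 2
imul       -> 66
bipush -6  -> 66 -6
idiv       -> -11
bipush 7   -> -11 7
irem       -> -4
ineg       -> 4
bipush 12  -> 4 12
imul       -> 48
ineg       -> -48
bipush -2  -> -48 -2
isub       -> -46
bipush -7  -> -46 -7
imul       -> 322
bipush 8   -> 322 8
imul       -> 2576
bipush 3   -> 2576 3
bipush 1   -> 2576 3 1
bipush -42 -> 2576 3 1 -42
ineg       -> 2576 3 1 42
iadd       -> 2576 3 43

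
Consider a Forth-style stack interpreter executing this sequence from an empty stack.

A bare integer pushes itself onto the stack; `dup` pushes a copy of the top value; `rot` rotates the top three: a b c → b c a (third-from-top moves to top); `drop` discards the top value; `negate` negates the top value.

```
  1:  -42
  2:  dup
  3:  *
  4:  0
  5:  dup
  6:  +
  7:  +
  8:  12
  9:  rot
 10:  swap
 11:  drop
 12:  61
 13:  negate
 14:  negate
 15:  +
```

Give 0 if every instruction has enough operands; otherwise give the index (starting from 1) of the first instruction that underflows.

9

-42 → -42
dup → -42 -42
*   → 1764
0   → 1764 0
dup → 1764 0 0
+   → 1764 0
+   → 1764
12  → 1764 12
rot  — needs 3 operands, stack has 2 → underflow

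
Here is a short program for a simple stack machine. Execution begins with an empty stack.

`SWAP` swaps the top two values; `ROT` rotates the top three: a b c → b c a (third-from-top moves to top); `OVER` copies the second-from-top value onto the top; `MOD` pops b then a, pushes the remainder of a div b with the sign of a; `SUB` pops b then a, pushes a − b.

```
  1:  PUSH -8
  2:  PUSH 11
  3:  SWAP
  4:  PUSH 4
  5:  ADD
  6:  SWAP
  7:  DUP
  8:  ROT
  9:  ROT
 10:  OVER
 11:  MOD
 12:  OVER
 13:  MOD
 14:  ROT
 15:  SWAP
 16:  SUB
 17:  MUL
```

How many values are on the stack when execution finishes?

1

PUSH -8 : -8
PUSH 11 : -8 11
SWAP    : 11 -8
PUSH 4  : 11 -8 4
ADD     : 11 -4
SWAP    : -4 11
DUP     : -4 11 11
ROT     : 11 11 -4
ROT     : 11 -4 11
OVER    : 11 -4 11 -4
MOD     : 11 -4 3
OVER    : 11 -4 3 -4
MOD     : 11 -4 3
ROT     : -4 3 11
SWAP    : -4 11 3
SUB     : -4 8
MUL     : -32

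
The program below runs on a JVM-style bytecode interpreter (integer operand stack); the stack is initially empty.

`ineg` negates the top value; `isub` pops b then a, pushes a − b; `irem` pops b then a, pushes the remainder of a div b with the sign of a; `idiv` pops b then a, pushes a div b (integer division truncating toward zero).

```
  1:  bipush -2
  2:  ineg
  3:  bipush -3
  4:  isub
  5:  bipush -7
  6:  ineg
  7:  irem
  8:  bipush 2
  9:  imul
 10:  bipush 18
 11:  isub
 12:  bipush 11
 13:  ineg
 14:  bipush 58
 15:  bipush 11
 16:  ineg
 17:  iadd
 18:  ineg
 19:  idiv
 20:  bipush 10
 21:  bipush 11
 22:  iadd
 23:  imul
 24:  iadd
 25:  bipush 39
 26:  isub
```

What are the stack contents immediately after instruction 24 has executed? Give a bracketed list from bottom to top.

[-8]

bipush -2 → [-2]
ineg      → [2]
bipush -3 → [2, -3]
isub      → [5]
bipush -7 → [5, -7]
ineg      → [5, 7]
irem      → [5]
bipush 2  → [5, 2]
imul      → [10]
bipush 18 → [10, 18]
isub      → [-8]
bipush 11 → [-8, 11]
ineg      → [-8, -11]
bipush 58 → [-8, -11, 58]
bipush 11 → [-8, -11, 58, 11]
ineg      → [-8, -11, 58, -11]
iadd      → [-8, -11, 47]
ineg      → [-8, -11, -47]
idiv      → [-8, 0]
bipush 10 → [-8, 0, 10]
bipush 11 → [-8, 0, 10, 11]
iadd      → [-8, 0, 21]
imul      → [-8, 0]
iadd      → [-8]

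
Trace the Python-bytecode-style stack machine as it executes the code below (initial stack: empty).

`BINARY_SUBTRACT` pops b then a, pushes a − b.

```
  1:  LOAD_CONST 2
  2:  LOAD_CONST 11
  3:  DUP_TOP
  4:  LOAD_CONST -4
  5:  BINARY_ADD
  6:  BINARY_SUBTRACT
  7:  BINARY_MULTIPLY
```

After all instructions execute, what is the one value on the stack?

8

LOAD_CONST 2    : [2]
LOAD_CONST 11   : [2, 11]
DUP_TOP         : [2, 11, 11]
LOAD_CONST -4   : [2, 11, 11, -4]
BINARY_ADD      : [2, 11, 7]
BINARY_SUBTRACT : [2, 4]
BINARY_MULTIPLY : [8]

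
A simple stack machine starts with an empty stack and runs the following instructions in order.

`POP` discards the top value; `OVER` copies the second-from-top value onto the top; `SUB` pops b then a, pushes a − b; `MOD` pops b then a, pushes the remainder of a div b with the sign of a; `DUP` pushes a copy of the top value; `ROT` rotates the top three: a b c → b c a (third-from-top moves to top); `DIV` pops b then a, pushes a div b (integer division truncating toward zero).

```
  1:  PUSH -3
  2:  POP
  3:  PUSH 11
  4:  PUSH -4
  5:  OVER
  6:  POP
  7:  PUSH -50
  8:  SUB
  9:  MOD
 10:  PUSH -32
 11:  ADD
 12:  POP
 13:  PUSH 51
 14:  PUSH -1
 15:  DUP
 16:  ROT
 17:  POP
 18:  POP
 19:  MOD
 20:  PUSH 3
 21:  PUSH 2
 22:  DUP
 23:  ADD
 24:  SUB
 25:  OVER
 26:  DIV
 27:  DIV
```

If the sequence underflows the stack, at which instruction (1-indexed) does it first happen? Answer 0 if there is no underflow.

19

PUSH -3  → [-3]
POP      → []
PUSH 11  → [11]
PUSH -4  → [11, -4]
OVER     → [11, -4, 11]
POP      → [11, -4]
PUSH -50 → [11, -4, -50]
SUB      → [11, 46]
MOD      → [11]
PUSH -32 → [11, -32]
ADD      → [-21]
POP      → []
PUSH 51  → [51]
PUSH -1  → [51, -1]
DUP      → [51, -1, -1]
ROT      → [-1, -1, 51]
POP      → [-1, -1]
POP      → [-1]
MOD  — needs 2 operands, stack has 1 → underflow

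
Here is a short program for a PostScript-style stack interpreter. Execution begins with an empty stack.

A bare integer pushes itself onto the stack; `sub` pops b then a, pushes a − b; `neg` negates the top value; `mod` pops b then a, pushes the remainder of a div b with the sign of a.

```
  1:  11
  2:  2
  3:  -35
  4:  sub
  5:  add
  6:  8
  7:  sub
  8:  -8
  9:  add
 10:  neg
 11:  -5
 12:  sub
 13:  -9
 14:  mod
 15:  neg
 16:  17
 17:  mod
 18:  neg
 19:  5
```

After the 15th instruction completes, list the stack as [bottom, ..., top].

11  : 11
2   : 11 2
-35 : 11 2 -35
sub : 11 37
add : 48
8   : 48 8
sub : 40
-8  : 40 -8
add : 32
neg : -32
-5  : -32 -5
sub : -27
-9  : -27 -9
mod : 0
neg : 0

[0]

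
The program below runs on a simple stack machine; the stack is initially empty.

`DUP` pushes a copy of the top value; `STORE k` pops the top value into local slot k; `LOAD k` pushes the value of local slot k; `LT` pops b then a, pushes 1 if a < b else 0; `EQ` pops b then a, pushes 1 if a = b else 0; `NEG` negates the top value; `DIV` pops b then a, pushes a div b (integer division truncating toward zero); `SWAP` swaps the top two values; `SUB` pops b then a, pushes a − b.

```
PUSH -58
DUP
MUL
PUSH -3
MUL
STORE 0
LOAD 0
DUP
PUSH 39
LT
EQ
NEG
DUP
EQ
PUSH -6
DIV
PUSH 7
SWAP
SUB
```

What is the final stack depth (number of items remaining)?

PUSH -58 → -58
DUP      → -58 -58
MUL      → 3364
PUSH -3  → 3364 -3
MUL      → -10092
STORE 0  → (empty)
LOAD 0   → -10092
DUP      → -10092 -10092
PUSH 39  → -10092 -10092 39
LT       → -10092 1
EQ       → 0
NEG      → 0
DUP      → 0 0
EQ       → 1
PUSH -6  → 1 -6
DIV      → 0
PUSH 7   → 0 7
SWAP     → 7 0
SUB      → 7

1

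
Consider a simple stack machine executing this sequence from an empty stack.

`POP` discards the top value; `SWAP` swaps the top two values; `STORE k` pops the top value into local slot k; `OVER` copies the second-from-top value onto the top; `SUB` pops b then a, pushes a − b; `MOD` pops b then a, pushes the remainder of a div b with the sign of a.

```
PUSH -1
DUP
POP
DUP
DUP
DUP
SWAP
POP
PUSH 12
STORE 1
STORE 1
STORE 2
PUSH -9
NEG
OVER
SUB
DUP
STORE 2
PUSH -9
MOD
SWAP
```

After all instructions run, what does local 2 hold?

10

PUSH -1 -> [-1]
DUP     -> [-1, -1]
POP     -> [-1]
DUP     -> [-1, -1]
DUP     -> [-1, -1, -1]
DUP     -> [-1, -1, -1, -1]
SWAP    -> [-1, -1, -1, -1]
POP     -> [-1, -1, -1]
PUSH 12 -> [-1, -1, -1, 12]
STORE 1 -> [-1, -1, -1]
STORE 1 -> [-1, -1]
STORE 2 -> [-1]
PUSH -9 -> [-1, -9]
NEG     -> [-1, 9]
OVER    -> [-1, 9, -1]
SUB     -> [-1, 10]
DUP     -> [-1, 10, 10]
STORE 2 -> [-1, 10]
PUSH -9 -> [-1, 10, -9]
MOD     -> [-1, 1]
SWAP    -> [1, -1]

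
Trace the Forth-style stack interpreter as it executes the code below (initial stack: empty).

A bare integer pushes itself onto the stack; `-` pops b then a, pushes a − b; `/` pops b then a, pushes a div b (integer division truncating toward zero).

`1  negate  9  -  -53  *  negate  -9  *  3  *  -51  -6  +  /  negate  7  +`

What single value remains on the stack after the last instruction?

1      -> 1
negate -> -1
9      -> -1 9
-      -> -10
-53    -> -10 -53
*      -> 530
negate -> -530
-9     -> -530 -9
*      -> 4770
3      -> 4770 3
*      -> 14310
-51    -> 14310 -51
-6     -> 14310 -51 -6
+      -> 14310 -57
/      -> -251
negate -> 251
7      -> 251 7
+      -> 258

258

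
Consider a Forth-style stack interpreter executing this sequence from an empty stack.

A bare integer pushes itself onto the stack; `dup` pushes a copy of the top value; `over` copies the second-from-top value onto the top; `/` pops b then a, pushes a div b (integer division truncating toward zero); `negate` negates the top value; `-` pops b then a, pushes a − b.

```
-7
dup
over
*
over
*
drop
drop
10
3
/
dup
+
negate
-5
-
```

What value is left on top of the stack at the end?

-7      -7
dup     -7 -7
over    -7 -7 -7
*       -7 49
over    -7 49 -7
*       -7 -343
drop    -7
drop    (empty)
10      10
3       10 3
/       3
dup     3 3
+       6
negate  -6
-5      -6 -5
-       -1

-1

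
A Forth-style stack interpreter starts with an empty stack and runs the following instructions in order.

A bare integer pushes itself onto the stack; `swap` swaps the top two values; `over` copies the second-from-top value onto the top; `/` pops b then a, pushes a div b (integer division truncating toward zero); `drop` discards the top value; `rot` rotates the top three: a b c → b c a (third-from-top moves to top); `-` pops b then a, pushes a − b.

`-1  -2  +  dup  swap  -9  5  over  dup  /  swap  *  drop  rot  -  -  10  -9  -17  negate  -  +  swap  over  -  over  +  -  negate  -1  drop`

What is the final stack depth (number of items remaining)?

1

-1     : -1
-2     : -1 -2
+      : -3
dup    : -3 -3
swap   : -3 -3
-9     : -3 -3 -9
5      : -3 -3 -9 5
over   : -3 -3 -9 5 -9
dup    : -3 -3 -9 5 -9 -9
/      : -3 -3 -9 5 1
swap   : -3 -3 -9 1 5
*      : -3 -3 -9 5
drop   : -3 -3 -9
rot    : -3 -9 -3
-      : -3 -6
-      : 3
10     : 3 10
-9     : 3 10 -9
-17    : 3 10 -9 -17
negate : 3 10 -9 17
-      : 3 10 -26
+      : 3 -16
swap   : -16 3
over   : -16 3 -16
-      : -16 19
over   : -16 19 -16
+      : -16 3
-      : -19
negate : 19
-1     : 19 -1
drop   : 19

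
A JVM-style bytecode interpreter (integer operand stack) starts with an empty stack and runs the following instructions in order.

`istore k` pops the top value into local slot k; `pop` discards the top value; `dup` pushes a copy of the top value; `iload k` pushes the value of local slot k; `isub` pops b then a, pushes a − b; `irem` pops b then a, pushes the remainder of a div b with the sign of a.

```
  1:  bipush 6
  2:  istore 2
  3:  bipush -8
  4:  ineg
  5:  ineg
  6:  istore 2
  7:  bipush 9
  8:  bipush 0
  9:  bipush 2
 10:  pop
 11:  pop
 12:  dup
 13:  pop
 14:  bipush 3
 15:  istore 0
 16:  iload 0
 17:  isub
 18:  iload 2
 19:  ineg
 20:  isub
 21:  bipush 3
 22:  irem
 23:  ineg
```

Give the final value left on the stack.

bipush 6  : [6]
istore 2  : []
bipush -8 : [-8]
ineg      : [8]
ineg      : [-8]
istore 2  : []
bipush 9  : [9]
bipush 0  : [9, 0]
bipush 2  : [9, 0, 2]
pop       : [9, 0]
pop       : [9]
dup       : [9, 9]
pop       : [9]
bipush 3  : [9, 3]
istore 0  : [9]
iload 0   : [9, 3]
isub      : [6]
iload 2   : [6, -8]
ineg      : [6, 8]
isub      : [-2]
bipush 3  : [-2, 3]
irem      : [-2]
ineg      : [2]

2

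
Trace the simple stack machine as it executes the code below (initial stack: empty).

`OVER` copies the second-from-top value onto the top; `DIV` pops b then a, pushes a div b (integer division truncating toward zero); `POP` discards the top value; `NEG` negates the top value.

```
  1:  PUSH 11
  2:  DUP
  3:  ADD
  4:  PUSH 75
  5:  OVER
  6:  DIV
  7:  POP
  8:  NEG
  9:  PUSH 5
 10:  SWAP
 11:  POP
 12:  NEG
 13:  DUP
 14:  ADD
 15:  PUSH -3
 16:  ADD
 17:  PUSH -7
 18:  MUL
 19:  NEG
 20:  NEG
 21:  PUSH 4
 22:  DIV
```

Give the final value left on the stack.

PUSH 11 → 11
DUP     → 11 11
ADD     → 22
PUSH 75 → 22 75
OVER    → 22 75 22
DIV     → 22 3
POP     → 22
NEG     → -22
PUSH 5  → -22 5
SWAP    → 5 -22
POP     → 5
NEG     → -5
DUP     → -5 -5
ADD     → -10
PUSH -3 → -10 -3
ADD     → -13
PUSH -7 → -13 -7
MUL     → 91
NEG     → -91
NEG     → 91
PUSH 4  → 91 4
DIV     → 22

22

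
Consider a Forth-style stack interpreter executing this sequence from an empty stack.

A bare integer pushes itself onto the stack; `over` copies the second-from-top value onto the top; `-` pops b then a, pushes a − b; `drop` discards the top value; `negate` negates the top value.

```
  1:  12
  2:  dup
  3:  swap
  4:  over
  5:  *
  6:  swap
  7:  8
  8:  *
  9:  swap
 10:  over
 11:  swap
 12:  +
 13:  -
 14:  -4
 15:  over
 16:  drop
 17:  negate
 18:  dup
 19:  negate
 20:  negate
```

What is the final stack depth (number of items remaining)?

12     → [12]
dup    → [12, 12]
swap   → [12, 12]
over   → [12, 12, 12]
*      → [12, 144]
swap   → [144, 12]
8      → [144, 12, 8]
*      → [144, 96]
swap   → [96, 144]
over   → [96, 144, 96]
swap   → [96, 96, 144]
+      → [96, 240]
-      → [-144]
-4     → [-144, -4]
over   → [-144, -4, -144]
drop   → [-144, -4]
negate → [-144, 4]
dup    → [-144, 4, 4]
negate → [-144, 4, -4]
negate → [-144, 4, 4]

3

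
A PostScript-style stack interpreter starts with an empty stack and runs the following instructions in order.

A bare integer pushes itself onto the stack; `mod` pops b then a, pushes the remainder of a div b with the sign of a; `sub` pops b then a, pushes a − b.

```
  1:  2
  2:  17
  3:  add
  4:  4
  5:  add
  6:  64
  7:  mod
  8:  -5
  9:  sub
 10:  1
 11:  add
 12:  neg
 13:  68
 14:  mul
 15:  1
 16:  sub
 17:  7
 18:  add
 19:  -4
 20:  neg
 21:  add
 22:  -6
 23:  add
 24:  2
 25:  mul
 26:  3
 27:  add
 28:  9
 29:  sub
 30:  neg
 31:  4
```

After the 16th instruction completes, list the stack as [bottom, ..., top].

[-1973]

2   -> 2
17  -> 2 17
add -> 19
4   -> 19 4
add -> 23
64  -> 23 64
mod -> 23
-5  -> 23 -5
sub -> 28
1   -> 28 1
add -> 29
neg -> -29
68  -> -29 68
mul -> -1972
1   -> -1972 1
sub -> -1973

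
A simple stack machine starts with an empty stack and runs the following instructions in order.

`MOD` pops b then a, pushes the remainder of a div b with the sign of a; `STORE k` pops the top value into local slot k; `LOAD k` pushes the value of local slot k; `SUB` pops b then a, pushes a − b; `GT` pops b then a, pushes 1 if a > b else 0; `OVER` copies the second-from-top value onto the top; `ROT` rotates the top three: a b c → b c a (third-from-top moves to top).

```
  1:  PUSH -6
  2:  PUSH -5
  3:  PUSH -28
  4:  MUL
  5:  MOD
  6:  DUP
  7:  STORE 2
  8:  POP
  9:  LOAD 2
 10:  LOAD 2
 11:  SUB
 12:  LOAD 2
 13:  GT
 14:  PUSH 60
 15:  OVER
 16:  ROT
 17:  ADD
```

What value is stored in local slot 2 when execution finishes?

-6

PUSH -6  : -6
PUSH -5  : -6 -5
PUSH -28 : -6 -5 -28
MUL      : -6 140
MOD      : -6
DUP      : -6 -6
STORE 2  : -6
POP      : (empty)
LOAD 2   : -6
LOAD 2   : -6 -6
SUB      : 0
LOAD 2   : 0 -6
GT       : 1
PUSH 60  : 1 60
OVER     : 1 60 1
ROT      : 60 1 1
ADD      : 60 2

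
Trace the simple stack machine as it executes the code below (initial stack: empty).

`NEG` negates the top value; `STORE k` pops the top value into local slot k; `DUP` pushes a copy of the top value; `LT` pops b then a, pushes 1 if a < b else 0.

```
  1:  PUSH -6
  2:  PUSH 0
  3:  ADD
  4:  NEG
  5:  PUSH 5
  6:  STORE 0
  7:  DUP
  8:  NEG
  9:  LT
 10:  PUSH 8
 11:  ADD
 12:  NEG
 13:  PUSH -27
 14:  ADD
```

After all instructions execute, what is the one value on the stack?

PUSH -6  : -6
PUSH 0   : -6 0
ADD      : -6
NEG      : 6
PUSH 5   : 6 5
STORE 0  : 6
DUP      : 6 6
NEG      : 6 -6
LT       : 0
PUSH 8   : 0 8
ADD      : 8
NEG      : -8
PUSH -27 : -8 -27
ADD      : -35

-35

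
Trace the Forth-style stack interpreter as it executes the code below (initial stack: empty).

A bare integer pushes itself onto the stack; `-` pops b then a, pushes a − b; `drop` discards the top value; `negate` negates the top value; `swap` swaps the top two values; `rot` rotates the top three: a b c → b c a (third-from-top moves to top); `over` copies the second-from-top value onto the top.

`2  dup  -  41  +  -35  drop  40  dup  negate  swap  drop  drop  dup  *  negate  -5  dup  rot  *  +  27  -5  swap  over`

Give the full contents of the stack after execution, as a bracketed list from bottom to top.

2      → [2]
dup    → [2, 2]
-      → [0]
41     → [0, 41]
+      → [41]
-35    → [41, -35]
drop   → [41]
40     → [41, 40]
dup    → [41, 40, 40]
negate → [41, 40, -40]
swap   → [41, -40, 40]
drop   → [41, -40]
drop   → [41]
dup    → [41, 41]
*      → [1681]
negate → [-1681]
-5     → [-1681, -5]
dup    → [-1681, -5, -5]
rot    → [-5, -5, -1681]
*      → [-5, 8405]
+      → [8400]
27     → [8400, 27]
-5     → [8400, 27, -5]
swap   → [8400, -5, 27]
over   → [8400, -5, 27, -5]

[8400, -5, 27, -5]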